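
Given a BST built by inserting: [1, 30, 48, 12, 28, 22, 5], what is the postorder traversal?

Tree insertion order: [1, 30, 48, 12, 28, 22, 5]
Tree (level-order array): [1, None, 30, 12, 48, 5, 28, None, None, None, None, 22]
Postorder traversal: [5, 22, 28, 12, 48, 30, 1]


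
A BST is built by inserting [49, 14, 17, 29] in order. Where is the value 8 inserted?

Starting tree (level order): [49, 14, None, None, 17, None, 29]
Insertion path: 49 -> 14
Result: insert 8 as left child of 14
Final tree (level order): [49, 14, None, 8, 17, None, None, None, 29]


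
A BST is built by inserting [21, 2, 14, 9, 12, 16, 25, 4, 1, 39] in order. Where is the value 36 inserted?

Starting tree (level order): [21, 2, 25, 1, 14, None, 39, None, None, 9, 16, None, None, 4, 12]
Insertion path: 21 -> 25 -> 39
Result: insert 36 as left child of 39
Final tree (level order): [21, 2, 25, 1, 14, None, 39, None, None, 9, 16, 36, None, 4, 12]


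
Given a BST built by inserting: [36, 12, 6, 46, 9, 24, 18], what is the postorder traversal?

Tree insertion order: [36, 12, 6, 46, 9, 24, 18]
Tree (level-order array): [36, 12, 46, 6, 24, None, None, None, 9, 18]
Postorder traversal: [9, 6, 18, 24, 12, 46, 36]


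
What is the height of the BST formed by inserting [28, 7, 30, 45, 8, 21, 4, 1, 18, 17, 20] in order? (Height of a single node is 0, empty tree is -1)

Insertion order: [28, 7, 30, 45, 8, 21, 4, 1, 18, 17, 20]
Tree (level-order array): [28, 7, 30, 4, 8, None, 45, 1, None, None, 21, None, None, None, None, 18, None, 17, 20]
Compute height bottom-up (empty subtree = -1):
  height(1) = 1 + max(-1, -1) = 0
  height(4) = 1 + max(0, -1) = 1
  height(17) = 1 + max(-1, -1) = 0
  height(20) = 1 + max(-1, -1) = 0
  height(18) = 1 + max(0, 0) = 1
  height(21) = 1 + max(1, -1) = 2
  height(8) = 1 + max(-1, 2) = 3
  height(7) = 1 + max(1, 3) = 4
  height(45) = 1 + max(-1, -1) = 0
  height(30) = 1 + max(-1, 0) = 1
  height(28) = 1 + max(4, 1) = 5
Height = 5


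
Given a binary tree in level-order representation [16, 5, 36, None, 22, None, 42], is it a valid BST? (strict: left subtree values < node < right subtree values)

Level-order array: [16, 5, 36, None, 22, None, 42]
Validate using subtree bounds (lo, hi): at each node, require lo < value < hi,
then recurse left with hi=value and right with lo=value.
Preorder trace (stopping at first violation):
  at node 16 with bounds (-inf, +inf): OK
  at node 5 with bounds (-inf, 16): OK
  at node 22 with bounds (5, 16): VIOLATION
Node 22 violates its bound: not (5 < 22 < 16).
Result: Not a valid BST


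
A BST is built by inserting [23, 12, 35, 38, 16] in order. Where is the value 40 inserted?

Starting tree (level order): [23, 12, 35, None, 16, None, 38]
Insertion path: 23 -> 35 -> 38
Result: insert 40 as right child of 38
Final tree (level order): [23, 12, 35, None, 16, None, 38, None, None, None, 40]


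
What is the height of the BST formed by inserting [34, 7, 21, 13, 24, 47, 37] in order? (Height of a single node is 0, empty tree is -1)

Insertion order: [34, 7, 21, 13, 24, 47, 37]
Tree (level-order array): [34, 7, 47, None, 21, 37, None, 13, 24]
Compute height bottom-up (empty subtree = -1):
  height(13) = 1 + max(-1, -1) = 0
  height(24) = 1 + max(-1, -1) = 0
  height(21) = 1 + max(0, 0) = 1
  height(7) = 1 + max(-1, 1) = 2
  height(37) = 1 + max(-1, -1) = 0
  height(47) = 1 + max(0, -1) = 1
  height(34) = 1 + max(2, 1) = 3
Height = 3


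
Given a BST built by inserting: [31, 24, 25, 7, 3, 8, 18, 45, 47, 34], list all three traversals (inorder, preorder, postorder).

Tree insertion order: [31, 24, 25, 7, 3, 8, 18, 45, 47, 34]
Tree (level-order array): [31, 24, 45, 7, 25, 34, 47, 3, 8, None, None, None, None, None, None, None, None, None, 18]
Inorder (L, root, R): [3, 7, 8, 18, 24, 25, 31, 34, 45, 47]
Preorder (root, L, R): [31, 24, 7, 3, 8, 18, 25, 45, 34, 47]
Postorder (L, R, root): [3, 18, 8, 7, 25, 24, 34, 47, 45, 31]


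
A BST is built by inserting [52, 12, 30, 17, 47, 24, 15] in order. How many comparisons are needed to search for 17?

Search path for 17: 52 -> 12 -> 30 -> 17
Found: True
Comparisons: 4


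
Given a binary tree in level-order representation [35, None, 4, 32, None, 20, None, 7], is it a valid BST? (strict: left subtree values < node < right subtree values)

Level-order array: [35, None, 4, 32, None, 20, None, 7]
Validate using subtree bounds (lo, hi): at each node, require lo < value < hi,
then recurse left with hi=value and right with lo=value.
Preorder trace (stopping at first violation):
  at node 35 with bounds (-inf, +inf): OK
  at node 4 with bounds (35, +inf): VIOLATION
Node 4 violates its bound: not (35 < 4 < +inf).
Result: Not a valid BST


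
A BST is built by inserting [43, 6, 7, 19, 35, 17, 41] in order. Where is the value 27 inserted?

Starting tree (level order): [43, 6, None, None, 7, None, 19, 17, 35, None, None, None, 41]
Insertion path: 43 -> 6 -> 7 -> 19 -> 35
Result: insert 27 as left child of 35
Final tree (level order): [43, 6, None, None, 7, None, 19, 17, 35, None, None, 27, 41]


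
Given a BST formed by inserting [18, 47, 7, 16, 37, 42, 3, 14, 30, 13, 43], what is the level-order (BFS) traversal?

Tree insertion order: [18, 47, 7, 16, 37, 42, 3, 14, 30, 13, 43]
Tree (level-order array): [18, 7, 47, 3, 16, 37, None, None, None, 14, None, 30, 42, 13, None, None, None, None, 43]
BFS from the root, enqueuing left then right child of each popped node:
  queue [18] -> pop 18, enqueue [7, 47], visited so far: [18]
  queue [7, 47] -> pop 7, enqueue [3, 16], visited so far: [18, 7]
  queue [47, 3, 16] -> pop 47, enqueue [37], visited so far: [18, 7, 47]
  queue [3, 16, 37] -> pop 3, enqueue [none], visited so far: [18, 7, 47, 3]
  queue [16, 37] -> pop 16, enqueue [14], visited so far: [18, 7, 47, 3, 16]
  queue [37, 14] -> pop 37, enqueue [30, 42], visited so far: [18, 7, 47, 3, 16, 37]
  queue [14, 30, 42] -> pop 14, enqueue [13], visited so far: [18, 7, 47, 3, 16, 37, 14]
  queue [30, 42, 13] -> pop 30, enqueue [none], visited so far: [18, 7, 47, 3, 16, 37, 14, 30]
  queue [42, 13] -> pop 42, enqueue [43], visited so far: [18, 7, 47, 3, 16, 37, 14, 30, 42]
  queue [13, 43] -> pop 13, enqueue [none], visited so far: [18, 7, 47, 3, 16, 37, 14, 30, 42, 13]
  queue [43] -> pop 43, enqueue [none], visited so far: [18, 7, 47, 3, 16, 37, 14, 30, 42, 13, 43]
Result: [18, 7, 47, 3, 16, 37, 14, 30, 42, 13, 43]


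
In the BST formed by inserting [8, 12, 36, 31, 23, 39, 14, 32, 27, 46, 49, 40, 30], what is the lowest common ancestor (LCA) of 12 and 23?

Tree insertion order: [8, 12, 36, 31, 23, 39, 14, 32, 27, 46, 49, 40, 30]
Tree (level-order array): [8, None, 12, None, 36, 31, 39, 23, 32, None, 46, 14, 27, None, None, 40, 49, None, None, None, 30]
In a BST, the LCA of p=12, q=23 is the first node v on the
root-to-leaf path with p <= v <= q (go left if both < v, right if both > v).
Walk from root:
  at 8: both 12 and 23 > 8, go right
  at 12: 12 <= 12 <= 23, this is the LCA
LCA = 12


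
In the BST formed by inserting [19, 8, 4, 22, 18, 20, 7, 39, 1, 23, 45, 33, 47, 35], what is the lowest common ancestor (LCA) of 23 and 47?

Tree insertion order: [19, 8, 4, 22, 18, 20, 7, 39, 1, 23, 45, 33, 47, 35]
Tree (level-order array): [19, 8, 22, 4, 18, 20, 39, 1, 7, None, None, None, None, 23, 45, None, None, None, None, None, 33, None, 47, None, 35]
In a BST, the LCA of p=23, q=47 is the first node v on the
root-to-leaf path with p <= v <= q (go left if both < v, right if both > v).
Walk from root:
  at 19: both 23 and 47 > 19, go right
  at 22: both 23 and 47 > 22, go right
  at 39: 23 <= 39 <= 47, this is the LCA
LCA = 39


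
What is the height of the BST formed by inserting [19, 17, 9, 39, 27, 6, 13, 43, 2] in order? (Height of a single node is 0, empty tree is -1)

Insertion order: [19, 17, 9, 39, 27, 6, 13, 43, 2]
Tree (level-order array): [19, 17, 39, 9, None, 27, 43, 6, 13, None, None, None, None, 2]
Compute height bottom-up (empty subtree = -1):
  height(2) = 1 + max(-1, -1) = 0
  height(6) = 1 + max(0, -1) = 1
  height(13) = 1 + max(-1, -1) = 0
  height(9) = 1 + max(1, 0) = 2
  height(17) = 1 + max(2, -1) = 3
  height(27) = 1 + max(-1, -1) = 0
  height(43) = 1 + max(-1, -1) = 0
  height(39) = 1 + max(0, 0) = 1
  height(19) = 1 + max(3, 1) = 4
Height = 4


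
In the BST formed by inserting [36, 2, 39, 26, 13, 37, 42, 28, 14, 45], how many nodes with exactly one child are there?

Tree built from: [36, 2, 39, 26, 13, 37, 42, 28, 14, 45]
Tree (level-order array): [36, 2, 39, None, 26, 37, 42, 13, 28, None, None, None, 45, None, 14]
Rule: These are nodes with exactly 1 non-null child.
Per-node child counts:
  node 36: 2 child(ren)
  node 2: 1 child(ren)
  node 26: 2 child(ren)
  node 13: 1 child(ren)
  node 14: 0 child(ren)
  node 28: 0 child(ren)
  node 39: 2 child(ren)
  node 37: 0 child(ren)
  node 42: 1 child(ren)
  node 45: 0 child(ren)
Matching nodes: [2, 13, 42]
Count of nodes with exactly one child: 3


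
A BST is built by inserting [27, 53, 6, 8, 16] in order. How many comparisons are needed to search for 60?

Search path for 60: 27 -> 53
Found: False
Comparisons: 2


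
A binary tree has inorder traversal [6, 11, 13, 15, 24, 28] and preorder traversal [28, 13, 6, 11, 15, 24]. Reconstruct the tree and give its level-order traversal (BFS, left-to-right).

Inorder:  [6, 11, 13, 15, 24, 28]
Preorder: [28, 13, 6, 11, 15, 24]
Algorithm: preorder visits root first, so consume preorder in order;
for each root, split the current inorder slice at that value into
left-subtree inorder and right-subtree inorder, then recurse.
Recursive splits:
  root=28; inorder splits into left=[6, 11, 13, 15, 24], right=[]
  root=13; inorder splits into left=[6, 11], right=[15, 24]
  root=6; inorder splits into left=[], right=[11]
  root=11; inorder splits into left=[], right=[]
  root=15; inorder splits into left=[], right=[24]
  root=24; inorder splits into left=[], right=[]
Reconstructed level-order: [28, 13, 6, 15, 11, 24]


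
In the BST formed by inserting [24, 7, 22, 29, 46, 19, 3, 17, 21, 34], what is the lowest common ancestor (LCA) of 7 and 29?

Tree insertion order: [24, 7, 22, 29, 46, 19, 3, 17, 21, 34]
Tree (level-order array): [24, 7, 29, 3, 22, None, 46, None, None, 19, None, 34, None, 17, 21]
In a BST, the LCA of p=7, q=29 is the first node v on the
root-to-leaf path with p <= v <= q (go left if both < v, right if both > v).
Walk from root:
  at 24: 7 <= 24 <= 29, this is the LCA
LCA = 24


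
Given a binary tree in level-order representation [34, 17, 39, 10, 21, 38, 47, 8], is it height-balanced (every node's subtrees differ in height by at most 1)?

Tree (level-order array): [34, 17, 39, 10, 21, 38, 47, 8]
Definition: a tree is height-balanced if, at every node, |h(left) - h(right)| <= 1 (empty subtree has height -1).
Bottom-up per-node check:
  node 8: h_left=-1, h_right=-1, diff=0 [OK], height=0
  node 10: h_left=0, h_right=-1, diff=1 [OK], height=1
  node 21: h_left=-1, h_right=-1, diff=0 [OK], height=0
  node 17: h_left=1, h_right=0, diff=1 [OK], height=2
  node 38: h_left=-1, h_right=-1, diff=0 [OK], height=0
  node 47: h_left=-1, h_right=-1, diff=0 [OK], height=0
  node 39: h_left=0, h_right=0, diff=0 [OK], height=1
  node 34: h_left=2, h_right=1, diff=1 [OK], height=3
All nodes satisfy the balance condition.
Result: Balanced


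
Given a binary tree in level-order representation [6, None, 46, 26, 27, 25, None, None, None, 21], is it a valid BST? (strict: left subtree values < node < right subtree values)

Level-order array: [6, None, 46, 26, 27, 25, None, None, None, 21]
Validate using subtree bounds (lo, hi): at each node, require lo < value < hi,
then recurse left with hi=value and right with lo=value.
Preorder trace (stopping at first violation):
  at node 6 with bounds (-inf, +inf): OK
  at node 46 with bounds (6, +inf): OK
  at node 26 with bounds (6, 46): OK
  at node 25 with bounds (6, 26): OK
  at node 21 with bounds (6, 25): OK
  at node 27 with bounds (46, +inf): VIOLATION
Node 27 violates its bound: not (46 < 27 < +inf).
Result: Not a valid BST


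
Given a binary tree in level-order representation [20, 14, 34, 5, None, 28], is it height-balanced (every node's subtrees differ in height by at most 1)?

Tree (level-order array): [20, 14, 34, 5, None, 28]
Definition: a tree is height-balanced if, at every node, |h(left) - h(right)| <= 1 (empty subtree has height -1).
Bottom-up per-node check:
  node 5: h_left=-1, h_right=-1, diff=0 [OK], height=0
  node 14: h_left=0, h_right=-1, diff=1 [OK], height=1
  node 28: h_left=-1, h_right=-1, diff=0 [OK], height=0
  node 34: h_left=0, h_right=-1, diff=1 [OK], height=1
  node 20: h_left=1, h_right=1, diff=0 [OK], height=2
All nodes satisfy the balance condition.
Result: Balanced


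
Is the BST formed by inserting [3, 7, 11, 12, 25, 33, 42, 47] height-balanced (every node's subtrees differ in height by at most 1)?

Tree (level-order array): [3, None, 7, None, 11, None, 12, None, 25, None, 33, None, 42, None, 47]
Definition: a tree is height-balanced if, at every node, |h(left) - h(right)| <= 1 (empty subtree has height -1).
Bottom-up per-node check:
  node 47: h_left=-1, h_right=-1, diff=0 [OK], height=0
  node 42: h_left=-1, h_right=0, diff=1 [OK], height=1
  node 33: h_left=-1, h_right=1, diff=2 [FAIL (|-1-1|=2 > 1)], height=2
  node 25: h_left=-1, h_right=2, diff=3 [FAIL (|-1-2|=3 > 1)], height=3
  node 12: h_left=-1, h_right=3, diff=4 [FAIL (|-1-3|=4 > 1)], height=4
  node 11: h_left=-1, h_right=4, diff=5 [FAIL (|-1-4|=5 > 1)], height=5
  node 7: h_left=-1, h_right=5, diff=6 [FAIL (|-1-5|=6 > 1)], height=6
  node 3: h_left=-1, h_right=6, diff=7 [FAIL (|-1-6|=7 > 1)], height=7
Node 33 violates the condition: |-1 - 1| = 2 > 1.
Result: Not balanced


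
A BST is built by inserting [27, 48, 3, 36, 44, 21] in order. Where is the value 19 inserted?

Starting tree (level order): [27, 3, 48, None, 21, 36, None, None, None, None, 44]
Insertion path: 27 -> 3 -> 21
Result: insert 19 as left child of 21
Final tree (level order): [27, 3, 48, None, 21, 36, None, 19, None, None, 44]


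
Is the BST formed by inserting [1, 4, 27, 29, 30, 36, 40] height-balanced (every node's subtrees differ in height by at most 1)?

Tree (level-order array): [1, None, 4, None, 27, None, 29, None, 30, None, 36, None, 40]
Definition: a tree is height-balanced if, at every node, |h(left) - h(right)| <= 1 (empty subtree has height -1).
Bottom-up per-node check:
  node 40: h_left=-1, h_right=-1, diff=0 [OK], height=0
  node 36: h_left=-1, h_right=0, diff=1 [OK], height=1
  node 30: h_left=-1, h_right=1, diff=2 [FAIL (|-1-1|=2 > 1)], height=2
  node 29: h_left=-1, h_right=2, diff=3 [FAIL (|-1-2|=3 > 1)], height=3
  node 27: h_left=-1, h_right=3, diff=4 [FAIL (|-1-3|=4 > 1)], height=4
  node 4: h_left=-1, h_right=4, diff=5 [FAIL (|-1-4|=5 > 1)], height=5
  node 1: h_left=-1, h_right=5, diff=6 [FAIL (|-1-5|=6 > 1)], height=6
Node 30 violates the condition: |-1 - 1| = 2 > 1.
Result: Not balanced


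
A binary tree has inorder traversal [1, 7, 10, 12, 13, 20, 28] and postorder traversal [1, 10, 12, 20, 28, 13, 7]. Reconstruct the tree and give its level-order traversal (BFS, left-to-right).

Inorder:   [1, 7, 10, 12, 13, 20, 28]
Postorder: [1, 10, 12, 20, 28, 13, 7]
Algorithm: postorder visits root last, so walk postorder right-to-left;
each value is the root of the current inorder slice — split it at that
value, recurse on the right subtree first, then the left.
Recursive splits:
  root=7; inorder splits into left=[1], right=[10, 12, 13, 20, 28]
  root=13; inorder splits into left=[10, 12], right=[20, 28]
  root=28; inorder splits into left=[20], right=[]
  root=20; inorder splits into left=[], right=[]
  root=12; inorder splits into left=[10], right=[]
  root=10; inorder splits into left=[], right=[]
  root=1; inorder splits into left=[], right=[]
Reconstructed level-order: [7, 1, 13, 12, 28, 10, 20]


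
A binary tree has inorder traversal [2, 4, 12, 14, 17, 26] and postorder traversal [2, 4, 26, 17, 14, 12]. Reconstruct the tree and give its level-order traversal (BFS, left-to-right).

Inorder:   [2, 4, 12, 14, 17, 26]
Postorder: [2, 4, 26, 17, 14, 12]
Algorithm: postorder visits root last, so walk postorder right-to-left;
each value is the root of the current inorder slice — split it at that
value, recurse on the right subtree first, then the left.
Recursive splits:
  root=12; inorder splits into left=[2, 4], right=[14, 17, 26]
  root=14; inorder splits into left=[], right=[17, 26]
  root=17; inorder splits into left=[], right=[26]
  root=26; inorder splits into left=[], right=[]
  root=4; inorder splits into left=[2], right=[]
  root=2; inorder splits into left=[], right=[]
Reconstructed level-order: [12, 4, 14, 2, 17, 26]


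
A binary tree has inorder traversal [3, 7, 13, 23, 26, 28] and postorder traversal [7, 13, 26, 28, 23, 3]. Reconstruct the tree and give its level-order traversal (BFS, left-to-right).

Inorder:   [3, 7, 13, 23, 26, 28]
Postorder: [7, 13, 26, 28, 23, 3]
Algorithm: postorder visits root last, so walk postorder right-to-left;
each value is the root of the current inorder slice — split it at that
value, recurse on the right subtree first, then the left.
Recursive splits:
  root=3; inorder splits into left=[], right=[7, 13, 23, 26, 28]
  root=23; inorder splits into left=[7, 13], right=[26, 28]
  root=28; inorder splits into left=[26], right=[]
  root=26; inorder splits into left=[], right=[]
  root=13; inorder splits into left=[7], right=[]
  root=7; inorder splits into left=[], right=[]
Reconstructed level-order: [3, 23, 13, 28, 7, 26]


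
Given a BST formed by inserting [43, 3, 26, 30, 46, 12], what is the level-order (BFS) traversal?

Tree insertion order: [43, 3, 26, 30, 46, 12]
Tree (level-order array): [43, 3, 46, None, 26, None, None, 12, 30]
BFS from the root, enqueuing left then right child of each popped node:
  queue [43] -> pop 43, enqueue [3, 46], visited so far: [43]
  queue [3, 46] -> pop 3, enqueue [26], visited so far: [43, 3]
  queue [46, 26] -> pop 46, enqueue [none], visited so far: [43, 3, 46]
  queue [26] -> pop 26, enqueue [12, 30], visited so far: [43, 3, 46, 26]
  queue [12, 30] -> pop 12, enqueue [none], visited so far: [43, 3, 46, 26, 12]
  queue [30] -> pop 30, enqueue [none], visited so far: [43, 3, 46, 26, 12, 30]
Result: [43, 3, 46, 26, 12, 30]


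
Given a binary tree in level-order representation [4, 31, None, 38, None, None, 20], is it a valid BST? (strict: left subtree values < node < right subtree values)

Level-order array: [4, 31, None, 38, None, None, 20]
Validate using subtree bounds (lo, hi): at each node, require lo < value < hi,
then recurse left with hi=value and right with lo=value.
Preorder trace (stopping at first violation):
  at node 4 with bounds (-inf, +inf): OK
  at node 31 with bounds (-inf, 4): VIOLATION
Node 31 violates its bound: not (-inf < 31 < 4).
Result: Not a valid BST


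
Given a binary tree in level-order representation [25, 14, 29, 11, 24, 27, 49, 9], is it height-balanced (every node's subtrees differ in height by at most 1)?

Tree (level-order array): [25, 14, 29, 11, 24, 27, 49, 9]
Definition: a tree is height-balanced if, at every node, |h(left) - h(right)| <= 1 (empty subtree has height -1).
Bottom-up per-node check:
  node 9: h_left=-1, h_right=-1, diff=0 [OK], height=0
  node 11: h_left=0, h_right=-1, diff=1 [OK], height=1
  node 24: h_left=-1, h_right=-1, diff=0 [OK], height=0
  node 14: h_left=1, h_right=0, diff=1 [OK], height=2
  node 27: h_left=-1, h_right=-1, diff=0 [OK], height=0
  node 49: h_left=-1, h_right=-1, diff=0 [OK], height=0
  node 29: h_left=0, h_right=0, diff=0 [OK], height=1
  node 25: h_left=2, h_right=1, diff=1 [OK], height=3
All nodes satisfy the balance condition.
Result: Balanced


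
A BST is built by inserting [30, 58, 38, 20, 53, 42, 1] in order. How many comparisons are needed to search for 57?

Search path for 57: 30 -> 58 -> 38 -> 53
Found: False
Comparisons: 4


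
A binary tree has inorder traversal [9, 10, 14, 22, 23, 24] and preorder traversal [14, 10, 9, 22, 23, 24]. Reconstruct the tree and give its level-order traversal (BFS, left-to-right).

Inorder:  [9, 10, 14, 22, 23, 24]
Preorder: [14, 10, 9, 22, 23, 24]
Algorithm: preorder visits root first, so consume preorder in order;
for each root, split the current inorder slice at that value into
left-subtree inorder and right-subtree inorder, then recurse.
Recursive splits:
  root=14; inorder splits into left=[9, 10], right=[22, 23, 24]
  root=10; inorder splits into left=[9], right=[]
  root=9; inorder splits into left=[], right=[]
  root=22; inorder splits into left=[], right=[23, 24]
  root=23; inorder splits into left=[], right=[24]
  root=24; inorder splits into left=[], right=[]
Reconstructed level-order: [14, 10, 22, 9, 23, 24]


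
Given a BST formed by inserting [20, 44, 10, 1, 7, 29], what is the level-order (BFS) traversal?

Tree insertion order: [20, 44, 10, 1, 7, 29]
Tree (level-order array): [20, 10, 44, 1, None, 29, None, None, 7]
BFS from the root, enqueuing left then right child of each popped node:
  queue [20] -> pop 20, enqueue [10, 44], visited so far: [20]
  queue [10, 44] -> pop 10, enqueue [1], visited so far: [20, 10]
  queue [44, 1] -> pop 44, enqueue [29], visited so far: [20, 10, 44]
  queue [1, 29] -> pop 1, enqueue [7], visited so far: [20, 10, 44, 1]
  queue [29, 7] -> pop 29, enqueue [none], visited so far: [20, 10, 44, 1, 29]
  queue [7] -> pop 7, enqueue [none], visited so far: [20, 10, 44, 1, 29, 7]
Result: [20, 10, 44, 1, 29, 7]


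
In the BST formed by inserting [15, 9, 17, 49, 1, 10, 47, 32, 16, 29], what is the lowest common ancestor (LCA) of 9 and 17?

Tree insertion order: [15, 9, 17, 49, 1, 10, 47, 32, 16, 29]
Tree (level-order array): [15, 9, 17, 1, 10, 16, 49, None, None, None, None, None, None, 47, None, 32, None, 29]
In a BST, the LCA of p=9, q=17 is the first node v on the
root-to-leaf path with p <= v <= q (go left if both < v, right if both > v).
Walk from root:
  at 15: 9 <= 15 <= 17, this is the LCA
LCA = 15


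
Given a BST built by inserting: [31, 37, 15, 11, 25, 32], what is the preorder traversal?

Tree insertion order: [31, 37, 15, 11, 25, 32]
Tree (level-order array): [31, 15, 37, 11, 25, 32]
Preorder traversal: [31, 15, 11, 25, 37, 32]


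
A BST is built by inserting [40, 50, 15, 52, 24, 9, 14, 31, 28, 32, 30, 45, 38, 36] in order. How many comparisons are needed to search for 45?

Search path for 45: 40 -> 50 -> 45
Found: True
Comparisons: 3


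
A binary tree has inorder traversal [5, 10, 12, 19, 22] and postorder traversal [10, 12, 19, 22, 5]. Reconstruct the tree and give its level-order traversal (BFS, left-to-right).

Inorder:   [5, 10, 12, 19, 22]
Postorder: [10, 12, 19, 22, 5]
Algorithm: postorder visits root last, so walk postorder right-to-left;
each value is the root of the current inorder slice — split it at that
value, recurse on the right subtree first, then the left.
Recursive splits:
  root=5; inorder splits into left=[], right=[10, 12, 19, 22]
  root=22; inorder splits into left=[10, 12, 19], right=[]
  root=19; inorder splits into left=[10, 12], right=[]
  root=12; inorder splits into left=[10], right=[]
  root=10; inorder splits into left=[], right=[]
Reconstructed level-order: [5, 22, 19, 12, 10]


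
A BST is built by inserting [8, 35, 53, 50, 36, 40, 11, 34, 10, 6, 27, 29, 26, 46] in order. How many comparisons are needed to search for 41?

Search path for 41: 8 -> 35 -> 53 -> 50 -> 36 -> 40 -> 46
Found: False
Comparisons: 7


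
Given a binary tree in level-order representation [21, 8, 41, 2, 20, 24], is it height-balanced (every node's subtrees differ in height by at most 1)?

Tree (level-order array): [21, 8, 41, 2, 20, 24]
Definition: a tree is height-balanced if, at every node, |h(left) - h(right)| <= 1 (empty subtree has height -1).
Bottom-up per-node check:
  node 2: h_left=-1, h_right=-1, diff=0 [OK], height=0
  node 20: h_left=-1, h_right=-1, diff=0 [OK], height=0
  node 8: h_left=0, h_right=0, diff=0 [OK], height=1
  node 24: h_left=-1, h_right=-1, diff=0 [OK], height=0
  node 41: h_left=0, h_right=-1, diff=1 [OK], height=1
  node 21: h_left=1, h_right=1, diff=0 [OK], height=2
All nodes satisfy the balance condition.
Result: Balanced


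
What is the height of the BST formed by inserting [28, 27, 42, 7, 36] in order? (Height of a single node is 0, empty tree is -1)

Insertion order: [28, 27, 42, 7, 36]
Tree (level-order array): [28, 27, 42, 7, None, 36]
Compute height bottom-up (empty subtree = -1):
  height(7) = 1 + max(-1, -1) = 0
  height(27) = 1 + max(0, -1) = 1
  height(36) = 1 + max(-1, -1) = 0
  height(42) = 1 + max(0, -1) = 1
  height(28) = 1 + max(1, 1) = 2
Height = 2


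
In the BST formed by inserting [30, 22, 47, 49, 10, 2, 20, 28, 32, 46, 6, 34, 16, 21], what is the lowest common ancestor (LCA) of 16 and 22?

Tree insertion order: [30, 22, 47, 49, 10, 2, 20, 28, 32, 46, 6, 34, 16, 21]
Tree (level-order array): [30, 22, 47, 10, 28, 32, 49, 2, 20, None, None, None, 46, None, None, None, 6, 16, 21, 34]
In a BST, the LCA of p=16, q=22 is the first node v on the
root-to-leaf path with p <= v <= q (go left if both < v, right if both > v).
Walk from root:
  at 30: both 16 and 22 < 30, go left
  at 22: 16 <= 22 <= 22, this is the LCA
LCA = 22


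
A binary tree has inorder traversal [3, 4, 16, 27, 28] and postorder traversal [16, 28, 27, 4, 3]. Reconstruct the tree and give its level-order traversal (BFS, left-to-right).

Inorder:   [3, 4, 16, 27, 28]
Postorder: [16, 28, 27, 4, 3]
Algorithm: postorder visits root last, so walk postorder right-to-left;
each value is the root of the current inorder slice — split it at that
value, recurse on the right subtree first, then the left.
Recursive splits:
  root=3; inorder splits into left=[], right=[4, 16, 27, 28]
  root=4; inorder splits into left=[], right=[16, 27, 28]
  root=27; inorder splits into left=[16], right=[28]
  root=28; inorder splits into left=[], right=[]
  root=16; inorder splits into left=[], right=[]
Reconstructed level-order: [3, 4, 27, 16, 28]


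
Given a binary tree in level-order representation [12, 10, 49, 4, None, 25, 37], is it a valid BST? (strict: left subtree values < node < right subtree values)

Level-order array: [12, 10, 49, 4, None, 25, 37]
Validate using subtree bounds (lo, hi): at each node, require lo < value < hi,
then recurse left with hi=value and right with lo=value.
Preorder trace (stopping at first violation):
  at node 12 with bounds (-inf, +inf): OK
  at node 10 with bounds (-inf, 12): OK
  at node 4 with bounds (-inf, 10): OK
  at node 49 with bounds (12, +inf): OK
  at node 25 with bounds (12, 49): OK
  at node 37 with bounds (49, +inf): VIOLATION
Node 37 violates its bound: not (49 < 37 < +inf).
Result: Not a valid BST


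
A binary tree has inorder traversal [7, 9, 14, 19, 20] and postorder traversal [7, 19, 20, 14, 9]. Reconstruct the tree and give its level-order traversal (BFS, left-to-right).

Inorder:   [7, 9, 14, 19, 20]
Postorder: [7, 19, 20, 14, 9]
Algorithm: postorder visits root last, so walk postorder right-to-left;
each value is the root of the current inorder slice — split it at that
value, recurse on the right subtree first, then the left.
Recursive splits:
  root=9; inorder splits into left=[7], right=[14, 19, 20]
  root=14; inorder splits into left=[], right=[19, 20]
  root=20; inorder splits into left=[19], right=[]
  root=19; inorder splits into left=[], right=[]
  root=7; inorder splits into left=[], right=[]
Reconstructed level-order: [9, 7, 14, 20, 19]


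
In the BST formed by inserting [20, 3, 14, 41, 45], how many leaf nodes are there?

Tree built from: [20, 3, 14, 41, 45]
Tree (level-order array): [20, 3, 41, None, 14, None, 45]
Rule: A leaf has 0 children.
Per-node child counts:
  node 20: 2 child(ren)
  node 3: 1 child(ren)
  node 14: 0 child(ren)
  node 41: 1 child(ren)
  node 45: 0 child(ren)
Matching nodes: [14, 45]
Count of leaf nodes: 2


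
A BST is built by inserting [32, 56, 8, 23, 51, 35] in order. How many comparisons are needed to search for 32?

Search path for 32: 32
Found: True
Comparisons: 1


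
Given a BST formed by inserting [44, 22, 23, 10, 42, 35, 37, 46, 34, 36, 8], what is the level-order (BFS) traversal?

Tree insertion order: [44, 22, 23, 10, 42, 35, 37, 46, 34, 36, 8]
Tree (level-order array): [44, 22, 46, 10, 23, None, None, 8, None, None, 42, None, None, 35, None, 34, 37, None, None, 36]
BFS from the root, enqueuing left then right child of each popped node:
  queue [44] -> pop 44, enqueue [22, 46], visited so far: [44]
  queue [22, 46] -> pop 22, enqueue [10, 23], visited so far: [44, 22]
  queue [46, 10, 23] -> pop 46, enqueue [none], visited so far: [44, 22, 46]
  queue [10, 23] -> pop 10, enqueue [8], visited so far: [44, 22, 46, 10]
  queue [23, 8] -> pop 23, enqueue [42], visited so far: [44, 22, 46, 10, 23]
  queue [8, 42] -> pop 8, enqueue [none], visited so far: [44, 22, 46, 10, 23, 8]
  queue [42] -> pop 42, enqueue [35], visited so far: [44, 22, 46, 10, 23, 8, 42]
  queue [35] -> pop 35, enqueue [34, 37], visited so far: [44, 22, 46, 10, 23, 8, 42, 35]
  queue [34, 37] -> pop 34, enqueue [none], visited so far: [44, 22, 46, 10, 23, 8, 42, 35, 34]
  queue [37] -> pop 37, enqueue [36], visited so far: [44, 22, 46, 10, 23, 8, 42, 35, 34, 37]
  queue [36] -> pop 36, enqueue [none], visited so far: [44, 22, 46, 10, 23, 8, 42, 35, 34, 37, 36]
Result: [44, 22, 46, 10, 23, 8, 42, 35, 34, 37, 36]


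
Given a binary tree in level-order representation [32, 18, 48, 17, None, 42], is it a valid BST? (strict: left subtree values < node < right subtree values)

Level-order array: [32, 18, 48, 17, None, 42]
Validate using subtree bounds (lo, hi): at each node, require lo < value < hi,
then recurse left with hi=value and right with lo=value.
Preorder trace (stopping at first violation):
  at node 32 with bounds (-inf, +inf): OK
  at node 18 with bounds (-inf, 32): OK
  at node 17 with bounds (-inf, 18): OK
  at node 48 with bounds (32, +inf): OK
  at node 42 with bounds (32, 48): OK
No violation found at any node.
Result: Valid BST


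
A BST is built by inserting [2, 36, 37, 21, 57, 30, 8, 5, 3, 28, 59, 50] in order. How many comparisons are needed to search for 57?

Search path for 57: 2 -> 36 -> 37 -> 57
Found: True
Comparisons: 4


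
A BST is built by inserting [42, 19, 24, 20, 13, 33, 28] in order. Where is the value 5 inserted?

Starting tree (level order): [42, 19, None, 13, 24, None, None, 20, 33, None, None, 28]
Insertion path: 42 -> 19 -> 13
Result: insert 5 as left child of 13
Final tree (level order): [42, 19, None, 13, 24, 5, None, 20, 33, None, None, None, None, 28]


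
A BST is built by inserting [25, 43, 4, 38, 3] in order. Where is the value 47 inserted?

Starting tree (level order): [25, 4, 43, 3, None, 38]
Insertion path: 25 -> 43
Result: insert 47 as right child of 43
Final tree (level order): [25, 4, 43, 3, None, 38, 47]


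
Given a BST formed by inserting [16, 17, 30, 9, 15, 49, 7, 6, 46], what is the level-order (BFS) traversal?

Tree insertion order: [16, 17, 30, 9, 15, 49, 7, 6, 46]
Tree (level-order array): [16, 9, 17, 7, 15, None, 30, 6, None, None, None, None, 49, None, None, 46]
BFS from the root, enqueuing left then right child of each popped node:
  queue [16] -> pop 16, enqueue [9, 17], visited so far: [16]
  queue [9, 17] -> pop 9, enqueue [7, 15], visited so far: [16, 9]
  queue [17, 7, 15] -> pop 17, enqueue [30], visited so far: [16, 9, 17]
  queue [7, 15, 30] -> pop 7, enqueue [6], visited so far: [16, 9, 17, 7]
  queue [15, 30, 6] -> pop 15, enqueue [none], visited so far: [16, 9, 17, 7, 15]
  queue [30, 6] -> pop 30, enqueue [49], visited so far: [16, 9, 17, 7, 15, 30]
  queue [6, 49] -> pop 6, enqueue [none], visited so far: [16, 9, 17, 7, 15, 30, 6]
  queue [49] -> pop 49, enqueue [46], visited so far: [16, 9, 17, 7, 15, 30, 6, 49]
  queue [46] -> pop 46, enqueue [none], visited so far: [16, 9, 17, 7, 15, 30, 6, 49, 46]
Result: [16, 9, 17, 7, 15, 30, 6, 49, 46]


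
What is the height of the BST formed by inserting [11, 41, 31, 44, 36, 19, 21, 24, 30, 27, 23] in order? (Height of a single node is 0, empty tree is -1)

Insertion order: [11, 41, 31, 44, 36, 19, 21, 24, 30, 27, 23]
Tree (level-order array): [11, None, 41, 31, 44, 19, 36, None, None, None, 21, None, None, None, 24, 23, 30, None, None, 27]
Compute height bottom-up (empty subtree = -1):
  height(23) = 1 + max(-1, -1) = 0
  height(27) = 1 + max(-1, -1) = 0
  height(30) = 1 + max(0, -1) = 1
  height(24) = 1 + max(0, 1) = 2
  height(21) = 1 + max(-1, 2) = 3
  height(19) = 1 + max(-1, 3) = 4
  height(36) = 1 + max(-1, -1) = 0
  height(31) = 1 + max(4, 0) = 5
  height(44) = 1 + max(-1, -1) = 0
  height(41) = 1 + max(5, 0) = 6
  height(11) = 1 + max(-1, 6) = 7
Height = 7


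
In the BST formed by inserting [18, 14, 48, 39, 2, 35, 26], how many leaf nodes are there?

Tree built from: [18, 14, 48, 39, 2, 35, 26]
Tree (level-order array): [18, 14, 48, 2, None, 39, None, None, None, 35, None, 26]
Rule: A leaf has 0 children.
Per-node child counts:
  node 18: 2 child(ren)
  node 14: 1 child(ren)
  node 2: 0 child(ren)
  node 48: 1 child(ren)
  node 39: 1 child(ren)
  node 35: 1 child(ren)
  node 26: 0 child(ren)
Matching nodes: [2, 26]
Count of leaf nodes: 2


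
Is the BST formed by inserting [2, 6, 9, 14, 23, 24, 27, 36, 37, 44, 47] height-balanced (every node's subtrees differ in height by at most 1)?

Tree (level-order array): [2, None, 6, None, 9, None, 14, None, 23, None, 24, None, 27, None, 36, None, 37, None, 44, None, 47]
Definition: a tree is height-balanced if, at every node, |h(left) - h(right)| <= 1 (empty subtree has height -1).
Bottom-up per-node check:
  node 47: h_left=-1, h_right=-1, diff=0 [OK], height=0
  node 44: h_left=-1, h_right=0, diff=1 [OK], height=1
  node 37: h_left=-1, h_right=1, diff=2 [FAIL (|-1-1|=2 > 1)], height=2
  node 36: h_left=-1, h_right=2, diff=3 [FAIL (|-1-2|=3 > 1)], height=3
  node 27: h_left=-1, h_right=3, diff=4 [FAIL (|-1-3|=4 > 1)], height=4
  node 24: h_left=-1, h_right=4, diff=5 [FAIL (|-1-4|=5 > 1)], height=5
  node 23: h_left=-1, h_right=5, diff=6 [FAIL (|-1-5|=6 > 1)], height=6
  node 14: h_left=-1, h_right=6, diff=7 [FAIL (|-1-6|=7 > 1)], height=7
  node 9: h_left=-1, h_right=7, diff=8 [FAIL (|-1-7|=8 > 1)], height=8
  node 6: h_left=-1, h_right=8, diff=9 [FAIL (|-1-8|=9 > 1)], height=9
  node 2: h_left=-1, h_right=9, diff=10 [FAIL (|-1-9|=10 > 1)], height=10
Node 37 violates the condition: |-1 - 1| = 2 > 1.
Result: Not balanced


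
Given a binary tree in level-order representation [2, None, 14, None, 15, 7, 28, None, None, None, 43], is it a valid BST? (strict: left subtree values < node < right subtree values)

Level-order array: [2, None, 14, None, 15, 7, 28, None, None, None, 43]
Validate using subtree bounds (lo, hi): at each node, require lo < value < hi,
then recurse left with hi=value and right with lo=value.
Preorder trace (stopping at first violation):
  at node 2 with bounds (-inf, +inf): OK
  at node 14 with bounds (2, +inf): OK
  at node 15 with bounds (14, +inf): OK
  at node 7 with bounds (14, 15): VIOLATION
Node 7 violates its bound: not (14 < 7 < 15).
Result: Not a valid BST


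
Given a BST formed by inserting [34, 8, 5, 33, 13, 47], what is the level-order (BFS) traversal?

Tree insertion order: [34, 8, 5, 33, 13, 47]
Tree (level-order array): [34, 8, 47, 5, 33, None, None, None, None, 13]
BFS from the root, enqueuing left then right child of each popped node:
  queue [34] -> pop 34, enqueue [8, 47], visited so far: [34]
  queue [8, 47] -> pop 8, enqueue [5, 33], visited so far: [34, 8]
  queue [47, 5, 33] -> pop 47, enqueue [none], visited so far: [34, 8, 47]
  queue [5, 33] -> pop 5, enqueue [none], visited so far: [34, 8, 47, 5]
  queue [33] -> pop 33, enqueue [13], visited so far: [34, 8, 47, 5, 33]
  queue [13] -> pop 13, enqueue [none], visited so far: [34, 8, 47, 5, 33, 13]
Result: [34, 8, 47, 5, 33, 13]


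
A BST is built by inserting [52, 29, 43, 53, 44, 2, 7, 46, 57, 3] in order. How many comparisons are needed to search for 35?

Search path for 35: 52 -> 29 -> 43
Found: False
Comparisons: 3


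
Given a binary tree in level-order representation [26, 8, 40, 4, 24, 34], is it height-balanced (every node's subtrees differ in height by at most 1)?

Tree (level-order array): [26, 8, 40, 4, 24, 34]
Definition: a tree is height-balanced if, at every node, |h(left) - h(right)| <= 1 (empty subtree has height -1).
Bottom-up per-node check:
  node 4: h_left=-1, h_right=-1, diff=0 [OK], height=0
  node 24: h_left=-1, h_right=-1, diff=0 [OK], height=0
  node 8: h_left=0, h_right=0, diff=0 [OK], height=1
  node 34: h_left=-1, h_right=-1, diff=0 [OK], height=0
  node 40: h_left=0, h_right=-1, diff=1 [OK], height=1
  node 26: h_left=1, h_right=1, diff=0 [OK], height=2
All nodes satisfy the balance condition.
Result: Balanced


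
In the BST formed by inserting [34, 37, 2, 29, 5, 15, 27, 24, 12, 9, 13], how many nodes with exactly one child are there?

Tree built from: [34, 37, 2, 29, 5, 15, 27, 24, 12, 9, 13]
Tree (level-order array): [34, 2, 37, None, 29, None, None, 5, None, None, 15, 12, 27, 9, 13, 24]
Rule: These are nodes with exactly 1 non-null child.
Per-node child counts:
  node 34: 2 child(ren)
  node 2: 1 child(ren)
  node 29: 1 child(ren)
  node 5: 1 child(ren)
  node 15: 2 child(ren)
  node 12: 2 child(ren)
  node 9: 0 child(ren)
  node 13: 0 child(ren)
  node 27: 1 child(ren)
  node 24: 0 child(ren)
  node 37: 0 child(ren)
Matching nodes: [2, 29, 5, 27]
Count of nodes with exactly one child: 4


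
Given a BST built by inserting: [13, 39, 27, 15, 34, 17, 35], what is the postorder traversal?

Tree insertion order: [13, 39, 27, 15, 34, 17, 35]
Tree (level-order array): [13, None, 39, 27, None, 15, 34, None, 17, None, 35]
Postorder traversal: [17, 15, 35, 34, 27, 39, 13]


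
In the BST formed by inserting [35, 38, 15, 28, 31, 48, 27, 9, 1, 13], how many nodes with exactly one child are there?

Tree built from: [35, 38, 15, 28, 31, 48, 27, 9, 1, 13]
Tree (level-order array): [35, 15, 38, 9, 28, None, 48, 1, 13, 27, 31]
Rule: These are nodes with exactly 1 non-null child.
Per-node child counts:
  node 35: 2 child(ren)
  node 15: 2 child(ren)
  node 9: 2 child(ren)
  node 1: 0 child(ren)
  node 13: 0 child(ren)
  node 28: 2 child(ren)
  node 27: 0 child(ren)
  node 31: 0 child(ren)
  node 38: 1 child(ren)
  node 48: 0 child(ren)
Matching nodes: [38]
Count of nodes with exactly one child: 1


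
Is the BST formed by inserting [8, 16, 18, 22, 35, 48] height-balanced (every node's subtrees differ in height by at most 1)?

Tree (level-order array): [8, None, 16, None, 18, None, 22, None, 35, None, 48]
Definition: a tree is height-balanced if, at every node, |h(left) - h(right)| <= 1 (empty subtree has height -1).
Bottom-up per-node check:
  node 48: h_left=-1, h_right=-1, diff=0 [OK], height=0
  node 35: h_left=-1, h_right=0, diff=1 [OK], height=1
  node 22: h_left=-1, h_right=1, diff=2 [FAIL (|-1-1|=2 > 1)], height=2
  node 18: h_left=-1, h_right=2, diff=3 [FAIL (|-1-2|=3 > 1)], height=3
  node 16: h_left=-1, h_right=3, diff=4 [FAIL (|-1-3|=4 > 1)], height=4
  node 8: h_left=-1, h_right=4, diff=5 [FAIL (|-1-4|=5 > 1)], height=5
Node 22 violates the condition: |-1 - 1| = 2 > 1.
Result: Not balanced


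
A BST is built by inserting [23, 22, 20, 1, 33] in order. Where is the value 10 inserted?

Starting tree (level order): [23, 22, 33, 20, None, None, None, 1]
Insertion path: 23 -> 22 -> 20 -> 1
Result: insert 10 as right child of 1
Final tree (level order): [23, 22, 33, 20, None, None, None, 1, None, None, 10]


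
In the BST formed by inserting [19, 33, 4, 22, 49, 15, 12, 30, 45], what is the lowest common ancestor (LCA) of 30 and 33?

Tree insertion order: [19, 33, 4, 22, 49, 15, 12, 30, 45]
Tree (level-order array): [19, 4, 33, None, 15, 22, 49, 12, None, None, 30, 45]
In a BST, the LCA of p=30, q=33 is the first node v on the
root-to-leaf path with p <= v <= q (go left if both < v, right if both > v).
Walk from root:
  at 19: both 30 and 33 > 19, go right
  at 33: 30 <= 33 <= 33, this is the LCA
LCA = 33
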